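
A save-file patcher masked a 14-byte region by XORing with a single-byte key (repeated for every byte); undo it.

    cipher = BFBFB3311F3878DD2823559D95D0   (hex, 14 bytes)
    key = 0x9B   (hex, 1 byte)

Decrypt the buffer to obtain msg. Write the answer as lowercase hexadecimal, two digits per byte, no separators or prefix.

The 1-byte key repeats, so the effective keystream is 9b 9b 9b 9b 9b 9b 9b 9b 9b 9b 9b 9b 9b 9b.
byte 0: bf XOR 9b = 24
byte 1: bf XOR 9b = 24
byte 2: b3 XOR 9b = 28
byte 3: 31 XOR 9b = aa
byte 4: 1f XOR 9b = 84
byte 5: 38 XOR 9b = a3
byte 6: 78 XOR 9b = e3
byte 7: dd XOR 9b = 46
byte 8: 28 XOR 9b = b3
byte 9: 23 XOR 9b = b8
byte 10: 55 XOR 9b = ce
byte 11: 9d XOR 9b = 06
byte 12: 95 XOR 9b = 0e
byte 13: d0 XOR 9b = 4b

242428aa84a3e346b3b8ce060e4b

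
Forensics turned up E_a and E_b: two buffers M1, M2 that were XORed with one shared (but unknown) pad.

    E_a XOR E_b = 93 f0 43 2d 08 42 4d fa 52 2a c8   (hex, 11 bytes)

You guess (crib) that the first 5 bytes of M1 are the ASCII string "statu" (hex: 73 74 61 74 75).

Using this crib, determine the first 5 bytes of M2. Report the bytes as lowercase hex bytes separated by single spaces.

Since E_a ⊕ E_b = M1 ⊕ M2, XORing with the guessed M1 bytes yields the corresponding M2 bytes: M2 = (E_a ⊕ E_b) ⊕ M1.
147 ^ 115 = 224
240 ^ 116 = 132
 67 ^  97 =  34
 45 ^ 116 =  89
  8 ^ 117 = 125

e0 84 22 59 7d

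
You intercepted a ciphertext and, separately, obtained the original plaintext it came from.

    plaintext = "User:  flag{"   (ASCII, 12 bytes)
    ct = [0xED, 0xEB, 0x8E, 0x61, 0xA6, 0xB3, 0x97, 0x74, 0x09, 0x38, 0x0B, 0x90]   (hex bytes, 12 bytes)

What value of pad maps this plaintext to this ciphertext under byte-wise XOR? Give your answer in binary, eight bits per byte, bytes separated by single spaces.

10111000 10011000 11101011 00010011 10011100 10010011 10110111 00010010 01100101 01011001 01101100 11101011

Since ct = plaintext ⊕ pad, XORing both sides with plaintext gives pad = plaintext ⊕ ct.
01010101 ⊕ 11101101 = 10111000
01110011 ⊕ 11101011 = 10011000
01100101 ⊕ 10001110 = 11101011
01110010 ⊕ 01100001 = 00010011
00111010 ⊕ 10100110 = 10011100
00100000 ⊕ 10110011 = 10010011
00100000 ⊕ 10010111 = 10110111
01100110 ⊕ 01110100 = 00010010
01101100 ⊕ 00001001 = 01100101
01100001 ⊕ 00111000 = 01011001
01100111 ⊕ 00001011 = 01101100
01111011 ⊕ 10010000 = 11101011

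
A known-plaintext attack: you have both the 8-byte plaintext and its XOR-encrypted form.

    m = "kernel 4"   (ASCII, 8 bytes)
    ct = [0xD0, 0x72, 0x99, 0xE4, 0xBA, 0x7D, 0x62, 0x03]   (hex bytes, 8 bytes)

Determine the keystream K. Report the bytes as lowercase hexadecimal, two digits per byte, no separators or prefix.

bb17eb8adf114237

Since ct = m ⊕ K, XORing both sides with m gives K = m ⊕ ct.
107 XOR 208 = 187
101 XOR 114 =  23
114 XOR 153 = 235
110 XOR 228 = 138
101 XOR 186 = 223
108 XOR 125 =  17
 32 XOR  98 =  66
 52 XOR   3 =  55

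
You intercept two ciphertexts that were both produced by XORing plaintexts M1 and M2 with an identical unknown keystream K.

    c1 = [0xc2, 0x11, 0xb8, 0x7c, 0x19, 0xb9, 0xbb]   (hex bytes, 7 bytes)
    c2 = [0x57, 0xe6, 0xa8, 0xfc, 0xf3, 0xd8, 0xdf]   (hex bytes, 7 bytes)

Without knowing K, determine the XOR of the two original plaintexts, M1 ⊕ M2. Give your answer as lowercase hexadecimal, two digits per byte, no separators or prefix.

95f71080ea6164

c1 ⊕ c2 = (M1 ⊕ K) ⊕ (M2 ⊕ K) = M1 ⊕ M2 — the shared key cancels under XOR.
byte 0: c2 XOR 57 = 95
byte 1: 11 XOR e6 = f7
byte 2: b8 XOR a8 = 10
byte 3: 7c XOR fc = 80
byte 4: 19 XOR f3 = ea
byte 5: b9 XOR d8 = 61
byte 6: bb XOR df = 64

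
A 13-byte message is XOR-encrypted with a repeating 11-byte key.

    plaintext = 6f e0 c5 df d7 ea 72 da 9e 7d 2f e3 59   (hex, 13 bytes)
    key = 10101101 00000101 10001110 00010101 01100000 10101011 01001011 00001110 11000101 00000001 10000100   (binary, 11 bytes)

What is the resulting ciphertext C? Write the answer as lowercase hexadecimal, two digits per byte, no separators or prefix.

c2e54bcab74139d45b7cab4e5c

The 11-byte key repeats, so the effective keystream is ad 05 8e 15 60 ab 4b 0e c5 01 84 ad 05.
byte 0: 6f ^ ad = c2
byte 1: e0 ^ 05 = e5
byte 2: c5 ^ 8e = 4b
byte 3: df ^ 15 = ca
byte 4: d7 ^ 60 = b7
byte 5: ea ^ ab = 41
byte 6: 72 ^ 4b = 39
byte 7: da ^ 0e = d4
byte 8: 9e ^ c5 = 5b
byte 9: 7d ^ 01 = 7c
byte 10: 2f ^ 84 = ab
byte 11: e3 ^ ad = 4e
byte 12: 59 ^ 05 = 5c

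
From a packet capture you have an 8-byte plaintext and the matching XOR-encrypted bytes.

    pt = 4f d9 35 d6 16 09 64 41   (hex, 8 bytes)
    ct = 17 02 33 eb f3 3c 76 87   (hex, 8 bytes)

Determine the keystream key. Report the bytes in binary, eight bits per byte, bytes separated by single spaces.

01011000 11011011 00000110 00111101 11100101 00110101 00010010 11000110

Since ct = pt ⊕ key, XORing both sides with pt gives key = pt ⊕ ct.
byte 0: 4f xor 17 = 58
byte 1: d9 xor 02 = db
byte 2: 35 xor 33 = 06
byte 3: d6 xor eb = 3d
byte 4: 16 xor f3 = e5
byte 5: 09 xor 3c = 35
byte 6: 64 xor 76 = 12
byte 7: 41 xor 87 = c6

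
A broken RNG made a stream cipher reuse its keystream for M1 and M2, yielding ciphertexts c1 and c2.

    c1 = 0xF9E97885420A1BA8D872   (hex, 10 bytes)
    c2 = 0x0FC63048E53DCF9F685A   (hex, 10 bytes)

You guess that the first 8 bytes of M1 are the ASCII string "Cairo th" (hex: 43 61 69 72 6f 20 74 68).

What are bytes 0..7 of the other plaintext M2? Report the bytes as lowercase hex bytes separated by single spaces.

First, c1 ⊕ c2 = (M1 ⊕ K) ⊕ (M2 ⊕ K) = M1 ⊕ M2, so the key drops out. Then M2 = (M1 ⊕ M2) ⊕ M1 over the first 8 bytes.
byte 0: (f9 ⊕ 0f) ⊕ 43 = f6 ⊕ 43 = b5
byte 1: (e9 ⊕ c6) ⊕ 61 = 2f ⊕ 61 = 4e
byte 2: (78 ⊕ 30) ⊕ 69 = 48 ⊕ 69 = 21
byte 3: (85 ⊕ 48) ⊕ 72 = cd ⊕ 72 = bf
byte 4: (42 ⊕ e5) ⊕ 6f = a7 ⊕ 6f = c8
byte 5: (0a ⊕ 3d) ⊕ 20 = 37 ⊕ 20 = 17
byte 6: (1b ⊕ cf) ⊕ 74 = d4 ⊕ 74 = a0
byte 7: (a8 ⊕ 9f) ⊕ 68 = 37 ⊕ 68 = 5f

b5 4e 21 bf c8 17 a0 5f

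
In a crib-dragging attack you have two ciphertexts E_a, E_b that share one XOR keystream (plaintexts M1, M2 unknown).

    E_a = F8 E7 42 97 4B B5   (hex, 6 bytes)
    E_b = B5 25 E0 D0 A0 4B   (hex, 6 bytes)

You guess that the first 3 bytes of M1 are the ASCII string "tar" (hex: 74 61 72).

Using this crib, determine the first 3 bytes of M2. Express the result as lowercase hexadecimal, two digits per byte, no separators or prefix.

First, E_a ⊕ E_b = (M1 ⊕ K) ⊕ (M2 ⊕ K) = M1 ⊕ M2, so the key drops out. Then M2 = (M1 ⊕ M2) ⊕ M1 over the first 3 bytes.
byte 0: (f8 ^ b5) ^ 74 = 4d ^ 74 = 39
byte 1: (e7 ^ 25) ^ 61 = c2 ^ 61 = a3
byte 2: (42 ^ e0) ^ 72 = a2 ^ 72 = d0

39a3d0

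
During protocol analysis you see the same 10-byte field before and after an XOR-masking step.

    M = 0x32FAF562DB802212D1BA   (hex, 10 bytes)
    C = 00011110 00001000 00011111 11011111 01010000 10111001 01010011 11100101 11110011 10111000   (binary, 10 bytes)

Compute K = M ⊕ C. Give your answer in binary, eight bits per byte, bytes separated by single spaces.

Since C = M ⊕ K, XORing both sides with M gives K = M ⊕ C.
00110010 XOR 00011110 = 00101100
11111010 XOR 00001000 = 11110010
11110101 XOR 00011111 = 11101010
01100010 XOR 11011111 = 10111101
11011011 XOR 01010000 = 10001011
10000000 XOR 10111001 = 00111001
00100010 XOR 01010011 = 01110001
00010010 XOR 11100101 = 11110111
11010001 XOR 11110011 = 00100010
10111010 XOR 10111000 = 00000010

00101100 11110010 11101010 10111101 10001011 00111001 01110001 11110111 00100010 00000010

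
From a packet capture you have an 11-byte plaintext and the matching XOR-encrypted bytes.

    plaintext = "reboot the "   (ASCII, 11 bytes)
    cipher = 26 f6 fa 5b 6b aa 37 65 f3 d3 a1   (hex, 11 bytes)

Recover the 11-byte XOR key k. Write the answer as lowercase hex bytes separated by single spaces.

54 93 98 34 04 de 17 11 9b b6 81

Since cipher = plaintext ⊕ k, XORing both sides with plaintext gives k = plaintext ⊕ cipher.
72 ^ 26 = 54
65 ^ f6 = 93
62 ^ fa = 98
6f ^ 5b = 34
6f ^ 6b = 04
74 ^ aa = de
20 ^ 37 = 17
74 ^ 65 = 11
68 ^ f3 = 9b
65 ^ d3 = b6
20 ^ a1 = 81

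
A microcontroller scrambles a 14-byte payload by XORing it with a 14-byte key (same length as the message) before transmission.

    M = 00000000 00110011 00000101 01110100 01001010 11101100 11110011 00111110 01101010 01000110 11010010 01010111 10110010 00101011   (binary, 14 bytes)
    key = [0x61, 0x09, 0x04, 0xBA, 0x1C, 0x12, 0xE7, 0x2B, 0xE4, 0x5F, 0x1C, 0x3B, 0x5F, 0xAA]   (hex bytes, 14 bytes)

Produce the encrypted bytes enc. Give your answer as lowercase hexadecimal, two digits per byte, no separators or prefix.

613a01ce56fe14158e19ce6ced81

00 ^ 61 = 61
33 ^ 09 = 3a
05 ^ 04 = 01
74 ^ ba = ce
4a ^ 1c = 56
ec ^ 12 = fe
f3 ^ e7 = 14
3e ^ 2b = 15
6a ^ e4 = 8e
46 ^ 5f = 19
d2 ^ 1c = ce
57 ^ 3b = 6c
b2 ^ 5f = ed
2b ^ aa = 81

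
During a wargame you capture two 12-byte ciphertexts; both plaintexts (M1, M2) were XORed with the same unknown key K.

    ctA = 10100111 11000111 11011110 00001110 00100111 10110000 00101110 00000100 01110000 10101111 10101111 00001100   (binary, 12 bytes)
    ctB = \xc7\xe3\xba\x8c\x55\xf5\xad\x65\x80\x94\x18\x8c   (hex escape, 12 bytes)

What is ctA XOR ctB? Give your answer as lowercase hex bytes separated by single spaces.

60 24 64 82 72 45 83 61 f0 3b b7 80

ctA ⊕ ctB = (M1 ⊕ K) ⊕ (M2 ⊕ K) = M1 ⊕ M2 — the shared key cancels under XOR.
byte 0: 10100111 ^ 11000111 = 01100000
byte 1: 11000111 ^ 11100011 = 00100100
byte 2: 11011110 ^ 10111010 = 01100100
byte 3: 00001110 ^ 10001100 = 10000010
byte 4: 00100111 ^ 01010101 = 01110010
byte 5: 10110000 ^ 11110101 = 01000101
byte 6: 00101110 ^ 10101101 = 10000011
byte 7: 00000100 ^ 01100101 = 01100001
byte 8: 01110000 ^ 10000000 = 11110000
byte 9: 10101111 ^ 10010100 = 00111011
byte 10: 10101111 ^ 00011000 = 10110111
byte 11: 00001100 ^ 10001100 = 10000000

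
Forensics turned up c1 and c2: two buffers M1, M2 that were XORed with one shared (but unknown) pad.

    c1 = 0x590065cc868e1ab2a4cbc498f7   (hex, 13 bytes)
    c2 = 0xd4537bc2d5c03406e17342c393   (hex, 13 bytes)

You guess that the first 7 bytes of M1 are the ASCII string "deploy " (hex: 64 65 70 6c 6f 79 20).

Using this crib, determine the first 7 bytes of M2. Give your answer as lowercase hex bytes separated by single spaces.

e9 36 6e 62 3c 37 0e

First, c1 ⊕ c2 = (M1 ⊕ K) ⊕ (M2 ⊕ K) = M1 ⊕ M2, so the key drops out. Then M2 = (M1 ⊕ M2) ⊕ M1 over the first 7 bytes.
byte 0: (59 XOR d4) XOR 64 = 8d XOR 64 = e9
byte 1: (00 XOR 53) XOR 65 = 53 XOR 65 = 36
byte 2: (65 XOR 7b) XOR 70 = 1e XOR 70 = 6e
byte 3: (cc XOR c2) XOR 6c = 0e XOR 6c = 62
byte 4: (86 XOR d5) XOR 6f = 53 XOR 6f = 3c
byte 5: (8e XOR c0) XOR 79 = 4e XOR 79 = 37
byte 6: (1a XOR 34) XOR 20 = 2e XOR 20 = 0e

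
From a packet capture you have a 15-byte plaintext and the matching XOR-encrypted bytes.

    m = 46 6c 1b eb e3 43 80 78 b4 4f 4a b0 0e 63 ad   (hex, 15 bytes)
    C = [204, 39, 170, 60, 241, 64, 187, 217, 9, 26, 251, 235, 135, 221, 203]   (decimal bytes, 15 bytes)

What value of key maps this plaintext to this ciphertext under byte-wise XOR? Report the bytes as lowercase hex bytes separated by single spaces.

8a 4b b1 d7 12 03 3b a1 bd 55 b1 5b 89 be 66

Since C = m ⊕ key, XORing both sides with m gives key = m ⊕ C.
byte 0:  70 xor 204 = 138
byte 1: 108 xor  39 =  75
byte 2:  27 xor 170 = 177
byte 3: 235 xor  60 = 215
byte 4: 227 xor 241 =  18
byte 5:  67 xor  64 =   3
byte 6: 128 xor 187 =  59
byte 7: 120 xor 217 = 161
byte 8: 180 xor   9 = 189
byte 9:  79 xor  26 =  85
byte 10:  74 xor 251 = 177
byte 11: 176 xor 235 =  91
byte 12:  14 xor 135 = 137
byte 13:  99 xor 221 = 190
byte 14: 173 xor 203 = 102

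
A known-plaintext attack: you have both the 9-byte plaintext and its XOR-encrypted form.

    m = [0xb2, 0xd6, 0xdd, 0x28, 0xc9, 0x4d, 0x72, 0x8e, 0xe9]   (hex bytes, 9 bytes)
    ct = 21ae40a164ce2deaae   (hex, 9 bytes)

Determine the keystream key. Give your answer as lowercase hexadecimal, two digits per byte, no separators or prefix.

93789d89ad835f6447

Since ct = m ⊕ key, XORing both sides with m gives key = m ⊕ ct.
b2 XOR 21 = 93
d6 XOR ae = 78
dd XOR 40 = 9d
28 XOR a1 = 89
c9 XOR 64 = ad
4d XOR ce = 83
72 XOR 2d = 5f
8e XOR ea = 64
e9 XOR ae = 47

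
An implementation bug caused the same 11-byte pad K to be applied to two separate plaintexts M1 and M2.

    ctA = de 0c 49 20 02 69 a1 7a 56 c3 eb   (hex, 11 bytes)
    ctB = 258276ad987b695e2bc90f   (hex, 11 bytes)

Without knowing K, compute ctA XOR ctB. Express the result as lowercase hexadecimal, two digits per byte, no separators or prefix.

fb8e3f8d9a12c8247d0ae4

ctA ⊕ ctB = (M1 ⊕ K) ⊕ (M2 ⊕ K) = M1 ⊕ M2 — the shared key cancels under XOR.
11011110 xor 00100101 = 11111011
00001100 xor 10000010 = 10001110
01001001 xor 01110110 = 00111111
00100000 xor 10101101 = 10001101
00000010 xor 10011000 = 10011010
01101001 xor 01111011 = 00010010
10100001 xor 01101001 = 11001000
01111010 xor 01011110 = 00100100
01010110 xor 00101011 = 01111101
11000011 xor 11001001 = 00001010
11101011 xor 00001111 = 11100100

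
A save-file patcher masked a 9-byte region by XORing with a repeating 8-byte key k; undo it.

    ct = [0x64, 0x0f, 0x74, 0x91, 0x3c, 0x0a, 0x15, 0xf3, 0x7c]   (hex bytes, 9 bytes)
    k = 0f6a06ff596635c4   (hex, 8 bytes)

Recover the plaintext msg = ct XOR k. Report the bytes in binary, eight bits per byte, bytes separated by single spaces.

The 8-byte key repeats, so the effective keystream is 0f 6a 06 ff 59 66 35 c4 0f.
byte 0: 100 xor  15 = 107
byte 1:  15 xor 106 = 101
byte 2: 116 xor   6 = 114
byte 3: 145 xor 255 = 110
byte 4:  60 xor  89 = 101
byte 5:  10 xor 102 = 108
byte 6:  21 xor  53 =  32
byte 7: 243 xor 196 =  55
byte 8: 124 xor  15 = 115

01101011 01100101 01110010 01101110 01100101 01101100 00100000 00110111 01110011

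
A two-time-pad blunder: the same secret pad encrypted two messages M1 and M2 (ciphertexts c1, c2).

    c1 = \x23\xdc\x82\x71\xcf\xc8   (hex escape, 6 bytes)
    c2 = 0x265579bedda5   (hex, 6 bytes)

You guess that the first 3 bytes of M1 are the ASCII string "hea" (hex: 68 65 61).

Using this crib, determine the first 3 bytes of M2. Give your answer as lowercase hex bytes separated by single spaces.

First, c1 ⊕ c2 = (M1 ⊕ K) ⊕ (M2 ⊕ K) = M1 ⊕ M2, so the key drops out. Then M2 = (M1 ⊕ M2) ⊕ M1 over the first 3 bytes.
byte 0: (23 XOR 26) XOR 68 = 05 XOR 68 = 6d
byte 1: (dc XOR 55) XOR 65 = 89 XOR 65 = ec
byte 2: (82 XOR 79) XOR 61 = fb XOR 61 = 9a

6d ec 9a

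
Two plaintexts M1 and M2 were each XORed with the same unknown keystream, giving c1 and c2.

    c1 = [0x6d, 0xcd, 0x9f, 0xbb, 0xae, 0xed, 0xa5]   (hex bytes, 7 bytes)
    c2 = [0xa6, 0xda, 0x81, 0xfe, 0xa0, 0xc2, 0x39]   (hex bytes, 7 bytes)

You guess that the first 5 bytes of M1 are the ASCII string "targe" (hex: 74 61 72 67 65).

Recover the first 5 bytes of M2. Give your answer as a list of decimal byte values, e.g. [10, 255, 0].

First, c1 ⊕ c2 = (M1 ⊕ K) ⊕ (M2 ⊕ K) = M1 ⊕ M2, so the key drops out. Then M2 = (M1 ⊕ M2) ⊕ M1 over the first 5 bytes.
byte 0: (6d XOR a6) XOR 74 = cb XOR 74 = bf
byte 1: (cd XOR da) XOR 61 = 17 XOR 61 = 76
byte 2: (9f XOR 81) XOR 72 = 1e XOR 72 = 6c
byte 3: (bb XOR fe) XOR 67 = 45 XOR 67 = 22
byte 4: (ae XOR a0) XOR 65 = 0e XOR 65 = 6b

[191, 118, 108, 34, 107]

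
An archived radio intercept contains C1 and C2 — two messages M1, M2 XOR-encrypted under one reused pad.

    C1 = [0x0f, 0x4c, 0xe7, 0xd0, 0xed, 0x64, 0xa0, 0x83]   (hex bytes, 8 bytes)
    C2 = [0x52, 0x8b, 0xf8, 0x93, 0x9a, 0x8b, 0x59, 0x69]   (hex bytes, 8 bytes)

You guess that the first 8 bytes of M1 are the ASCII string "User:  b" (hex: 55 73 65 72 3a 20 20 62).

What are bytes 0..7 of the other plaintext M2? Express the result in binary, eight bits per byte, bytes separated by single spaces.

First, C1 ⊕ C2 = (M1 ⊕ K) ⊕ (M2 ⊕ K) = M1 ⊕ M2, so the key drops out. Then M2 = (M1 ⊕ M2) ⊕ M1 over the first 8 bytes.
byte 0: (0f XOR 52) XOR 55 = 5d XOR 55 = 08
byte 1: (4c XOR 8b) XOR 73 = c7 XOR 73 = b4
byte 2: (e7 XOR f8) XOR 65 = 1f XOR 65 = 7a
byte 3: (d0 XOR 93) XOR 72 = 43 XOR 72 = 31
byte 4: (ed XOR 9a) XOR 3a = 77 XOR 3a = 4d
byte 5: (64 XOR 8b) XOR 20 = ef XOR 20 = cf
byte 6: (a0 XOR 59) XOR 20 = f9 XOR 20 = d9
byte 7: (83 XOR 69) XOR 62 = ea XOR 62 = 88

00001000 10110100 01111010 00110001 01001101 11001111 11011001 10001000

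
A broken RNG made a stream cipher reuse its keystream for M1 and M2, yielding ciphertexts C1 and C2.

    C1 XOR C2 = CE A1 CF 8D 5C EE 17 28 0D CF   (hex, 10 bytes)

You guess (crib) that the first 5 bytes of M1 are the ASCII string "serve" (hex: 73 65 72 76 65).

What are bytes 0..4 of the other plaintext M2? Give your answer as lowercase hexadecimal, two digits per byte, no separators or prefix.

bdc4bdfb39

Since C1 ⊕ C2 = M1 ⊕ M2, XORing with the guessed M1 bytes yields the corresponding M2 bytes: M2 = (C1 ⊕ C2) ⊕ M1.
byte 0: ce ^ 73 = bd
byte 1: a1 ^ 65 = c4
byte 2: cf ^ 72 = bd
byte 3: 8d ^ 76 = fb
byte 4: 5c ^ 65 = 39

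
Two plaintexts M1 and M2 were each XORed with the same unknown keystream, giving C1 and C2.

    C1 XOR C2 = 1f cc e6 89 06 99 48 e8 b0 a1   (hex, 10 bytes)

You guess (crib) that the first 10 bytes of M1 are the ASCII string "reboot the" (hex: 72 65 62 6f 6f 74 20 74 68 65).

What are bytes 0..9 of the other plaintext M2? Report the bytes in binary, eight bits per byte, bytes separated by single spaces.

Since C1 ⊕ C2 = M1 ⊕ M2, XORing with the guessed M1 bytes yields the corresponding M2 bytes: M2 = (C1 ⊕ C2) ⊕ M1.
1f xor 72 = 6d
cc xor 65 = a9
e6 xor 62 = 84
89 xor 6f = e6
06 xor 6f = 69
99 xor 74 = ed
48 xor 20 = 68
e8 xor 74 = 9c
b0 xor 68 = d8
a1 xor 65 = c4

01101101 10101001 10000100 11100110 01101001 11101101 01101000 10011100 11011000 11000100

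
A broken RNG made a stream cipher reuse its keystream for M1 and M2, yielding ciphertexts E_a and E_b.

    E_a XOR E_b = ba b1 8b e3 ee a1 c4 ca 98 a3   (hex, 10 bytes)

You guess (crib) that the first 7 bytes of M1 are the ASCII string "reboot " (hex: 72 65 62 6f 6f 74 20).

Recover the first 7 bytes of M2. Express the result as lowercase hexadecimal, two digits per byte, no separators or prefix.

c8d4e98c81d5e4

Since E_a ⊕ E_b = M1 ⊕ M2, XORing with the guessed M1 bytes yields the corresponding M2 bytes: M2 = (E_a ⊕ E_b) ⊕ M1.
ba XOR 72 = c8
b1 XOR 65 = d4
8b XOR 62 = e9
e3 XOR 6f = 8c
ee XOR 6f = 81
a1 XOR 74 = d5
c4 XOR 20 = e4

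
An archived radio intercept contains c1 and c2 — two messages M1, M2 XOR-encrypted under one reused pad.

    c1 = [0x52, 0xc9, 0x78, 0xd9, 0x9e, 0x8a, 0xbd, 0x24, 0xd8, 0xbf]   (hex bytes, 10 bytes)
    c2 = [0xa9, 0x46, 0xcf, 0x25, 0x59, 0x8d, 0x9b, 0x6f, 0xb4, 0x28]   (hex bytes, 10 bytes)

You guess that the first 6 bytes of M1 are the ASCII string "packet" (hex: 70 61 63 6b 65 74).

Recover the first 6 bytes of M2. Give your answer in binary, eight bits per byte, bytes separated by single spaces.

First, c1 ⊕ c2 = (M1 ⊕ K) ⊕ (M2 ⊕ K) = M1 ⊕ M2, so the key drops out. Then M2 = (M1 ⊕ M2) ⊕ M1 over the first 6 bytes.
byte 0: (52 ⊕ a9) ⊕ 70 = fb ⊕ 70 = 8b
byte 1: (c9 ⊕ 46) ⊕ 61 = 8f ⊕ 61 = ee
byte 2: (78 ⊕ cf) ⊕ 63 = b7 ⊕ 63 = d4
byte 3: (d9 ⊕ 25) ⊕ 6b = fc ⊕ 6b = 97
byte 4: (9e ⊕ 59) ⊕ 65 = c7 ⊕ 65 = a2
byte 5: (8a ⊕ 8d) ⊕ 74 = 07 ⊕ 74 = 73

10001011 11101110 11010100 10010111 10100010 01110011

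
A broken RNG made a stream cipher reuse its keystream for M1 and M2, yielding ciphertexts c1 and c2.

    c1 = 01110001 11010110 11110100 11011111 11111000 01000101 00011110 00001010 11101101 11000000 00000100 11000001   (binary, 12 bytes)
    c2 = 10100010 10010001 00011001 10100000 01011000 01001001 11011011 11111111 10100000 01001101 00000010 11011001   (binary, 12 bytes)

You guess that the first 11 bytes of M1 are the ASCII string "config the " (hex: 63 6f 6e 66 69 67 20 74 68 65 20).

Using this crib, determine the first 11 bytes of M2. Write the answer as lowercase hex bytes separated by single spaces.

b0 28 83 19 c9 6b e5 81 25 e8 26

First, c1 ⊕ c2 = (M1 ⊕ K) ⊕ (M2 ⊕ K) = M1 ⊕ M2, so the key drops out. Then M2 = (M1 ⊕ M2) ⊕ M1 over the first 11 bytes.
byte 0: (71 ⊕ a2) ⊕ 63 = d3 ⊕ 63 = b0
byte 1: (d6 ⊕ 91) ⊕ 6f = 47 ⊕ 6f = 28
byte 2: (f4 ⊕ 19) ⊕ 6e = ed ⊕ 6e = 83
byte 3: (df ⊕ a0) ⊕ 66 = 7f ⊕ 66 = 19
byte 4: (f8 ⊕ 58) ⊕ 69 = a0 ⊕ 69 = c9
byte 5: (45 ⊕ 49) ⊕ 67 = 0c ⊕ 67 = 6b
byte 6: (1e ⊕ db) ⊕ 20 = c5 ⊕ 20 = e5
byte 7: (0a ⊕ ff) ⊕ 74 = f5 ⊕ 74 = 81
byte 8: (ed ⊕ a0) ⊕ 68 = 4d ⊕ 68 = 25
byte 9: (c0 ⊕ 4d) ⊕ 65 = 8d ⊕ 65 = e8
byte 10: (04 ⊕ 02) ⊕ 20 = 06 ⊕ 20 = 26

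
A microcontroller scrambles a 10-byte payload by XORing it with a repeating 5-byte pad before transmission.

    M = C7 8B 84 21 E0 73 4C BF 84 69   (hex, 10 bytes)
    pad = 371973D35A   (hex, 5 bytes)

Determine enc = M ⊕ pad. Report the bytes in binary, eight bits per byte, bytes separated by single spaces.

11110000 10010010 11110111 11110010 10111010 01000100 01010101 11001100 01010111 00110011

The 5-byte key repeats, so the effective keystream is 37 19 73 d3 5a 37 19 73 d3 5a.
byte 0: c7 XOR 37 = f0
byte 1: 8b XOR 19 = 92
byte 2: 84 XOR 73 = f7
byte 3: 21 XOR d3 = f2
byte 4: e0 XOR 5a = ba
byte 5: 73 XOR 37 = 44
byte 6: 4c XOR 19 = 55
byte 7: bf XOR 73 = cc
byte 8: 84 XOR d3 = 57
byte 9: 69 XOR 5a = 33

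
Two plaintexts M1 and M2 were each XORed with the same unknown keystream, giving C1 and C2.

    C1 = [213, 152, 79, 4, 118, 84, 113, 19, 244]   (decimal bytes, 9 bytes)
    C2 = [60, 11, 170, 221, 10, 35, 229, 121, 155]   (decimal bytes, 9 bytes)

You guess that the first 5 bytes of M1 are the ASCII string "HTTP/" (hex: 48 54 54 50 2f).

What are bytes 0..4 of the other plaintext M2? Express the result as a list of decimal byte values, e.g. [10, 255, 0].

First, C1 ⊕ C2 = (M1 ⊕ K) ⊕ (M2 ⊕ K) = M1 ⊕ M2, so the key drops out. Then M2 = (M1 ⊕ M2) ⊕ M1 over the first 5 bytes.
byte 0: (d5 ^ 3c) ^ 48 = e9 ^ 48 = a1
byte 1: (98 ^ 0b) ^ 54 = 93 ^ 54 = c7
byte 2: (4f ^ aa) ^ 54 = e5 ^ 54 = b1
byte 3: (04 ^ dd) ^ 50 = d9 ^ 50 = 89
byte 4: (76 ^ 0a) ^ 2f = 7c ^ 2f = 53

[161, 199, 177, 137, 83]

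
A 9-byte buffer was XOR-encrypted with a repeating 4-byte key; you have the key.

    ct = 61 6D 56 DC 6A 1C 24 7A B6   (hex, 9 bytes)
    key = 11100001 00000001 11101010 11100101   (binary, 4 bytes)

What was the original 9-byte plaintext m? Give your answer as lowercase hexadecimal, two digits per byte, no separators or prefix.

The 4-byte key repeats, so the effective keystream is e1 01 ea e5 e1 01 ea e5 e1.
byte 0: 61 XOR e1 = 80
byte 1: 6d XOR 01 = 6c
byte 2: 56 XOR ea = bc
byte 3: dc XOR e5 = 39
byte 4: 6a XOR e1 = 8b
byte 5: 1c XOR 01 = 1d
byte 6: 24 XOR ea = ce
byte 7: 7a XOR e5 = 9f
byte 8: b6 XOR e1 = 57

806cbc398b1dce9f57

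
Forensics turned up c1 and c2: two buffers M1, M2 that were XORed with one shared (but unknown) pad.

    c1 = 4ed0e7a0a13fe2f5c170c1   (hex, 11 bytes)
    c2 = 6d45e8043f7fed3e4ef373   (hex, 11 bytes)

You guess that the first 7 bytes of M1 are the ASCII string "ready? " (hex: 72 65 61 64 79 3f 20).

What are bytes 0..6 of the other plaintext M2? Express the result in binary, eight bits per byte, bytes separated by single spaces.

01010001 11110000 01101110 11000000 11100111 01111111 00101111

First, c1 ⊕ c2 = (M1 ⊕ K) ⊕ (M2 ⊕ K) = M1 ⊕ M2, so the key drops out. Then M2 = (M1 ⊕ M2) ⊕ M1 over the first 7 bytes.
byte 0: (4e XOR 6d) XOR 72 = 23 XOR 72 = 51
byte 1: (d0 XOR 45) XOR 65 = 95 XOR 65 = f0
byte 2: (e7 XOR e8) XOR 61 = 0f XOR 61 = 6e
byte 3: (a0 XOR 04) XOR 64 = a4 XOR 64 = c0
byte 4: (a1 XOR 3f) XOR 79 = 9e XOR 79 = e7
byte 5: (3f XOR 7f) XOR 3f = 40 XOR 3f = 7f
byte 6: (e2 XOR ed) XOR 20 = 0f XOR 20 = 2f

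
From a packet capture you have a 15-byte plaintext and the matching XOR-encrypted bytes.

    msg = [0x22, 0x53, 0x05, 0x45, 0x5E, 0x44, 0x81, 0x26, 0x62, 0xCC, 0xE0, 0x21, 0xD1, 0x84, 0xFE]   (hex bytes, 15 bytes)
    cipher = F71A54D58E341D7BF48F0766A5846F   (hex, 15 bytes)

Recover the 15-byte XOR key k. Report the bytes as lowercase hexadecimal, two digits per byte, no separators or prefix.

Since cipher = msg ⊕ k, XORing both sides with msg gives k = msg ⊕ cipher.
byte 0: 22 XOR f7 = d5
byte 1: 53 XOR 1a = 49
byte 2: 05 XOR 54 = 51
byte 3: 45 XOR d5 = 90
byte 4: 5e XOR 8e = d0
byte 5: 44 XOR 34 = 70
byte 6: 81 XOR 1d = 9c
byte 7: 26 XOR 7b = 5d
byte 8: 62 XOR f4 = 96
byte 9: cc XOR 8f = 43
byte 10: e0 XOR 07 = e7
byte 11: 21 XOR 66 = 47
byte 12: d1 XOR a5 = 74
byte 13: 84 XOR 84 = 00
byte 14: fe XOR 6f = 91

d5495190d0709c5d9643e747740091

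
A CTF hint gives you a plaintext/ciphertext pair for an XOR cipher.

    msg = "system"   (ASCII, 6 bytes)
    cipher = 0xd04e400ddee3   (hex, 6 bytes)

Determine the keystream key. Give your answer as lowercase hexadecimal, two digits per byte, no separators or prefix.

a3373379bb8e

Since cipher = msg ⊕ key, XORing both sides with msg gives key = msg ⊕ cipher.
byte 0: 01110011 XOR 11010000 = 10100011
byte 1: 01111001 XOR 01001110 = 00110111
byte 2: 01110011 XOR 01000000 = 00110011
byte 3: 01110100 XOR 00001101 = 01111001
byte 4: 01100101 XOR 11011110 = 10111011
byte 5: 01101101 XOR 11100011 = 10001110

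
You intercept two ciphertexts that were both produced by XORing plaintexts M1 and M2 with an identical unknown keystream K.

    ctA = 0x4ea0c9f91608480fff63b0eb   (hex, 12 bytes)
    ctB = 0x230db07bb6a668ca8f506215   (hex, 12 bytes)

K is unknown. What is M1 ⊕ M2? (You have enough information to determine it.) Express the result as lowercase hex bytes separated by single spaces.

ctA ⊕ ctB = (M1 ⊕ K) ⊕ (M2 ⊕ K) = M1 ⊕ M2 — the shared key cancels under XOR.
01001110 ⊕ 00100011 = 01101101
10100000 ⊕ 00001101 = 10101101
11001001 ⊕ 10110000 = 01111001
11111001 ⊕ 01111011 = 10000010
00010110 ⊕ 10110110 = 10100000
00001000 ⊕ 10100110 = 10101110
01001000 ⊕ 01101000 = 00100000
00001111 ⊕ 11001010 = 11000101
11111111 ⊕ 10001111 = 01110000
01100011 ⊕ 01010000 = 00110011
10110000 ⊕ 01100010 = 11010010
11101011 ⊕ 00010101 = 11111110

6d ad 79 82 a0 ae 20 c5 70 33 d2 fe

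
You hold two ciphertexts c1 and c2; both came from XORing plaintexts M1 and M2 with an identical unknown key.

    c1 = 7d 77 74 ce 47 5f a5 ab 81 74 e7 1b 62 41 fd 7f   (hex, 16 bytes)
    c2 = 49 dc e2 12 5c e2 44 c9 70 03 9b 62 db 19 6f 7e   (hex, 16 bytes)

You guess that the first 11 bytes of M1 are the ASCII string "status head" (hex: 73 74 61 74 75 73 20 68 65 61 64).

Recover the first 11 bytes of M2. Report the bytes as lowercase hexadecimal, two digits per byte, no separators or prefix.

First, c1 ⊕ c2 = (M1 ⊕ K) ⊕ (M2 ⊕ K) = M1 ⊕ M2, so the key drops out. Then M2 = (M1 ⊕ M2) ⊕ M1 over the first 11 bytes.
byte 0: (7d ^ 49) ^ 73 = 34 ^ 73 = 47
byte 1: (77 ^ dc) ^ 74 = ab ^ 74 = df
byte 2: (74 ^ e2) ^ 61 = 96 ^ 61 = f7
byte 3: (ce ^ 12) ^ 74 = dc ^ 74 = a8
byte 4: (47 ^ 5c) ^ 75 = 1b ^ 75 = 6e
byte 5: (5f ^ e2) ^ 73 = bd ^ 73 = ce
byte 6: (a5 ^ 44) ^ 20 = e1 ^ 20 = c1
byte 7: (ab ^ c9) ^ 68 = 62 ^ 68 = 0a
byte 8: (81 ^ 70) ^ 65 = f1 ^ 65 = 94
byte 9: (74 ^ 03) ^ 61 = 77 ^ 61 = 16
byte 10: (e7 ^ 9b) ^ 64 = 7c ^ 64 = 18

47dff7a86ecec10a941618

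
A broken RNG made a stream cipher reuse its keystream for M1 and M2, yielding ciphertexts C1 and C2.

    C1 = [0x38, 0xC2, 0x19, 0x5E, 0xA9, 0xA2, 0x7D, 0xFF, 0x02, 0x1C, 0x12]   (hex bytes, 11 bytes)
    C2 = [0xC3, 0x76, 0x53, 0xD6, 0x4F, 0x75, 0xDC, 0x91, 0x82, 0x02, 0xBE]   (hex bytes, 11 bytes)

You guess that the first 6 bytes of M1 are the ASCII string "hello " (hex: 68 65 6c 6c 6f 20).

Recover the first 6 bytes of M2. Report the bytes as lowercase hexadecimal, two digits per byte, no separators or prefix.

93d126e489f7

First, C1 ⊕ C2 = (M1 ⊕ K) ⊕ (M2 ⊕ K) = M1 ⊕ M2, so the key drops out. Then M2 = (M1 ⊕ M2) ⊕ M1 over the first 6 bytes.
byte 0: (38 ^ c3) ^ 68 = fb ^ 68 = 93
byte 1: (c2 ^ 76) ^ 65 = b4 ^ 65 = d1
byte 2: (19 ^ 53) ^ 6c = 4a ^ 6c = 26
byte 3: (5e ^ d6) ^ 6c = 88 ^ 6c = e4
byte 4: (a9 ^ 4f) ^ 6f = e6 ^ 6f = 89
byte 5: (a2 ^ 75) ^ 20 = d7 ^ 20 = f7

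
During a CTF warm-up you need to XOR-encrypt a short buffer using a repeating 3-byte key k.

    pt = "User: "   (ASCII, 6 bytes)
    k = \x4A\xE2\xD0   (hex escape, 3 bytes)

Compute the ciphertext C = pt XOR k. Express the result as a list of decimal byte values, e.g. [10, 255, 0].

[31, 145, 181, 56, 216, 240]

The 3-byte key repeats, so the effective keystream is 4a e2 d0 4a e2 d0.
byte 0: 55 ^ 4a = 1f
byte 1: 73 ^ e2 = 91
byte 2: 65 ^ d0 = b5
byte 3: 72 ^ 4a = 38
byte 4: 3a ^ e2 = d8
byte 5: 20 ^ d0 = f0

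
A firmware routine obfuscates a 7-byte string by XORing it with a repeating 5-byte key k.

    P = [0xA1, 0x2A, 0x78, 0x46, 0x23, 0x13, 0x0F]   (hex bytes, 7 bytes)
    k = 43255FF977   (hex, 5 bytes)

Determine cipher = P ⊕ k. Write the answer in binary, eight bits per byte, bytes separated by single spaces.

11100010 00001111 00100111 10111111 01010100 01010000 00101010

The 5-byte key repeats, so the effective keystream is 43 25 5f f9 77 43 25.
byte 0: a1 ⊕ 43 = e2
byte 1: 2a ⊕ 25 = 0f
byte 2: 78 ⊕ 5f = 27
byte 3: 46 ⊕ f9 = bf
byte 4: 23 ⊕ 77 = 54
byte 5: 13 ⊕ 43 = 50
byte 6: 0f ⊕ 25 = 2a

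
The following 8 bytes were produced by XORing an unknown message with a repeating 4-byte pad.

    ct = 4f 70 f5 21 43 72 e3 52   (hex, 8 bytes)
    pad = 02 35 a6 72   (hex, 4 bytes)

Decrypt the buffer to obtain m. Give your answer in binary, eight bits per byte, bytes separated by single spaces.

The 4-byte key repeats, so the effective keystream is 02 35 a6 72 02 35 a6 72.
byte 0: 4f ^ 02 = 4d
byte 1: 70 ^ 35 = 45
byte 2: f5 ^ a6 = 53
byte 3: 21 ^ 72 = 53
byte 4: 43 ^ 02 = 41
byte 5: 72 ^ 35 = 47
byte 6: e3 ^ a6 = 45
byte 7: 52 ^ 72 = 20

01001101 01000101 01010011 01010011 01000001 01000111 01000101 00100000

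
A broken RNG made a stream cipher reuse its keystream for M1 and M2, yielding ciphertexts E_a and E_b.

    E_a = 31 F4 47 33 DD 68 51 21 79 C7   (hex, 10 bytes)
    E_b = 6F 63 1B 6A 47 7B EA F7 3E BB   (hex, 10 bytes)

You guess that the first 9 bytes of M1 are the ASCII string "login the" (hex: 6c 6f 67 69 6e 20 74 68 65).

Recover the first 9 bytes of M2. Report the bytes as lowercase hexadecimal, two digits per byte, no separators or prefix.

32f83b30f433cfbe22

First, E_a ⊕ E_b = (M1 ⊕ K) ⊕ (M2 ⊕ K) = M1 ⊕ M2, so the key drops out. Then M2 = (M1 ⊕ M2) ⊕ M1 over the first 9 bytes.
byte 0: (31 ^ 6f) ^ 6c = 5e ^ 6c = 32
byte 1: (f4 ^ 63) ^ 6f = 97 ^ 6f = f8
byte 2: (47 ^ 1b) ^ 67 = 5c ^ 67 = 3b
byte 3: (33 ^ 6a) ^ 69 = 59 ^ 69 = 30
byte 4: (dd ^ 47) ^ 6e = 9a ^ 6e = f4
byte 5: (68 ^ 7b) ^ 20 = 13 ^ 20 = 33
byte 6: (51 ^ ea) ^ 74 = bb ^ 74 = cf
byte 7: (21 ^ f7) ^ 68 = d6 ^ 68 = be
byte 8: (79 ^ 3e) ^ 65 = 47 ^ 65 = 22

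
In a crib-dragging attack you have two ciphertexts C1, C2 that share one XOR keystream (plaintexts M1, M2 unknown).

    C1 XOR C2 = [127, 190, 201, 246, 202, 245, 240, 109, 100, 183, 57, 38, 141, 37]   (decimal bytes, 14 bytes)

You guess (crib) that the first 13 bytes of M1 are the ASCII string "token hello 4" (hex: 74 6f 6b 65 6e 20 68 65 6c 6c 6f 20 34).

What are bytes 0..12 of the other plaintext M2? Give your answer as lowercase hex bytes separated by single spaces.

Since C1 ⊕ C2 = M1 ⊕ M2, XORing with the guessed M1 bytes yields the corresponding M2 bytes: M2 = (C1 ⊕ C2) ⊕ M1.
byte 0: 7f ^ 74 = 0b
byte 1: be ^ 6f = d1
byte 2: c9 ^ 6b = a2
byte 3: f6 ^ 65 = 93
byte 4: ca ^ 6e = a4
byte 5: f5 ^ 20 = d5
byte 6: f0 ^ 68 = 98
byte 7: 6d ^ 65 = 08
byte 8: 64 ^ 6c = 08
byte 9: b7 ^ 6c = db
byte 10: 39 ^ 6f = 56
byte 11: 26 ^ 20 = 06
byte 12: 8d ^ 34 = b9

0b d1 a2 93 a4 d5 98 08 08 db 56 06 b9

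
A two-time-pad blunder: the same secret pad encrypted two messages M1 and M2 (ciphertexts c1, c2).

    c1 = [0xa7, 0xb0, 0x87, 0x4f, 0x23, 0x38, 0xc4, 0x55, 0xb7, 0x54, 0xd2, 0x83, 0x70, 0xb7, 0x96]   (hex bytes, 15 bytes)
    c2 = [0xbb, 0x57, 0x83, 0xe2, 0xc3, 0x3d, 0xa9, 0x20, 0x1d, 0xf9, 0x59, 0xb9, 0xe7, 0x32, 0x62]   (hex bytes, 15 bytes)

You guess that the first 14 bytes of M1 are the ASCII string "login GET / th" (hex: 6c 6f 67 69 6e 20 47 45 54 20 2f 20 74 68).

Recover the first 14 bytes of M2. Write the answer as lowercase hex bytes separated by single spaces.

First, c1 ⊕ c2 = (M1 ⊕ K) ⊕ (M2 ⊕ K) = M1 ⊕ M2, so the key drops out. Then M2 = (M1 ⊕ M2) ⊕ M1 over the first 14 bytes.
byte 0: (a7 xor bb) xor 6c = 1c xor 6c = 70
byte 1: (b0 xor 57) xor 6f = e7 xor 6f = 88
byte 2: (87 xor 83) xor 67 = 04 xor 67 = 63
byte 3: (4f xor e2) xor 69 = ad xor 69 = c4
byte 4: (23 xor c3) xor 6e = e0 xor 6e = 8e
byte 5: (38 xor 3d) xor 20 = 05 xor 20 = 25
byte 6: (c4 xor a9) xor 47 = 6d xor 47 = 2a
byte 7: (55 xor 20) xor 45 = 75 xor 45 = 30
byte 8: (b7 xor 1d) xor 54 = aa xor 54 = fe
byte 9: (54 xor f9) xor 20 = ad xor 20 = 8d
byte 10: (d2 xor 59) xor 2f = 8b xor 2f = a4
byte 11: (83 xor b9) xor 20 = 3a xor 20 = 1a
byte 12: (70 xor e7) xor 74 = 97 xor 74 = e3
byte 13: (b7 xor 32) xor 68 = 85 xor 68 = ed

70 88 63 c4 8e 25 2a 30 fe 8d a4 1a e3 ed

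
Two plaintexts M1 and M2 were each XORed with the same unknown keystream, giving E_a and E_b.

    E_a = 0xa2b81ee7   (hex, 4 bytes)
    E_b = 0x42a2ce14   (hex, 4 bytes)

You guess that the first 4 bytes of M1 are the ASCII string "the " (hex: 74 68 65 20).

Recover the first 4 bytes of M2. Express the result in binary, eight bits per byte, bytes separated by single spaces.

10010100 01110010 10110101 11010011

First, E_a ⊕ E_b = (M1 ⊕ K) ⊕ (M2 ⊕ K) = M1 ⊕ M2, so the key drops out. Then M2 = (M1 ⊕ M2) ⊕ M1 over the first 4 bytes.
byte 0: (a2 ^ 42) ^ 74 = e0 ^ 74 = 94
byte 1: (b8 ^ a2) ^ 68 = 1a ^ 68 = 72
byte 2: (1e ^ ce) ^ 65 = d0 ^ 65 = b5
byte 3: (e7 ^ 14) ^ 20 = f3 ^ 20 = d3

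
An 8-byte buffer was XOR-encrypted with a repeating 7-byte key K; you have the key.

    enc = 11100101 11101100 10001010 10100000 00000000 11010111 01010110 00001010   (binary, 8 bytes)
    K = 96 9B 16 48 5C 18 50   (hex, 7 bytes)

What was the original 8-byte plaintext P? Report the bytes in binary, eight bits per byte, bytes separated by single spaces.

The 7-byte key repeats, so the effective keystream is 96 9b 16 48 5c 18 50 96.
byte 0: 11100101 XOR 10010110 = 01110011
byte 1: 11101100 XOR 10011011 = 01110111
byte 2: 10001010 XOR 00010110 = 10011100
byte 3: 10100000 XOR 01001000 = 11101000
byte 4: 00000000 XOR 01011100 = 01011100
byte 5: 11010111 XOR 00011000 = 11001111
byte 6: 01010110 XOR 01010000 = 00000110
byte 7: 00001010 XOR 10010110 = 10011100

01110011 01110111 10011100 11101000 01011100 11001111 00000110 10011100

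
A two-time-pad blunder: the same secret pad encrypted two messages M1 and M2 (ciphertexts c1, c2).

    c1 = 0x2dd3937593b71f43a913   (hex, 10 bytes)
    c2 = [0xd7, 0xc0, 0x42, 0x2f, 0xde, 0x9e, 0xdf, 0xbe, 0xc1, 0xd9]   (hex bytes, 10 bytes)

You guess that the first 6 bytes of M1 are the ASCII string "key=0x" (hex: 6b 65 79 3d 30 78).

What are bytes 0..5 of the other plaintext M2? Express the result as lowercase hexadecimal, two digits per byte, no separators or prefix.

First, c1 ⊕ c2 = (M1 ⊕ K) ⊕ (M2 ⊕ K) = M1 ⊕ M2, so the key drops out. Then M2 = (M1 ⊕ M2) ⊕ M1 over the first 6 bytes.
byte 0: (2d XOR d7) XOR 6b = fa XOR 6b = 91
byte 1: (d3 XOR c0) XOR 65 = 13 XOR 65 = 76
byte 2: (93 XOR 42) XOR 79 = d1 XOR 79 = a8
byte 3: (75 XOR 2f) XOR 3d = 5a XOR 3d = 67
byte 4: (93 XOR de) XOR 30 = 4d XOR 30 = 7d
byte 5: (b7 XOR 9e) XOR 78 = 29 XOR 78 = 51

9176a8677d51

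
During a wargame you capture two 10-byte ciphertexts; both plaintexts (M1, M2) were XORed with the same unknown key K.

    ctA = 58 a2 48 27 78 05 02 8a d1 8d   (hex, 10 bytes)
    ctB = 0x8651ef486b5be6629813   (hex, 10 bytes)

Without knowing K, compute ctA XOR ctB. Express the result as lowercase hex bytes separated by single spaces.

ctA ⊕ ctB = (M1 ⊕ K) ⊕ (M2 ⊕ K) = M1 ⊕ M2 — the shared key cancels under XOR.
 88 XOR 134 = 222
162 XOR  81 = 243
 72 XOR 239 = 167
 39 XOR  72 = 111
120 XOR 107 =  19
  5 XOR  91 =  94
  2 XOR 230 = 228
138 XOR  98 = 232
209 XOR 152 =  73
141 XOR  19 = 158

de f3 a7 6f 13 5e e4 e8 49 9e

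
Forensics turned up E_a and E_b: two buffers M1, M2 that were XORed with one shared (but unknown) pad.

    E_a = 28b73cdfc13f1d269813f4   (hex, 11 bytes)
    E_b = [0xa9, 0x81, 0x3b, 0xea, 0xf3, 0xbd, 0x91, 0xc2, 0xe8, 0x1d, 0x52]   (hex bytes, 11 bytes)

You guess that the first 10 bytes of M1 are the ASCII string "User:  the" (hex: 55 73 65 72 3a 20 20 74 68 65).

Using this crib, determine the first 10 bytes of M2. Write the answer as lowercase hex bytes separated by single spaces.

d4 45 62 47 08 a2 ac 90 18 6b

First, E_a ⊕ E_b = (M1 ⊕ K) ⊕ (M2 ⊕ K) = M1 ⊕ M2, so the key drops out. Then M2 = (M1 ⊕ M2) ⊕ M1 over the first 10 bytes.
byte 0: (28 XOR a9) XOR 55 = 81 XOR 55 = d4
byte 1: (b7 XOR 81) XOR 73 = 36 XOR 73 = 45
byte 2: (3c XOR 3b) XOR 65 = 07 XOR 65 = 62
byte 3: (df XOR ea) XOR 72 = 35 XOR 72 = 47
byte 4: (c1 XOR f3) XOR 3a = 32 XOR 3a = 08
byte 5: (3f XOR bd) XOR 20 = 82 XOR 20 = a2
byte 6: (1d XOR 91) XOR 20 = 8c XOR 20 = ac
byte 7: (26 XOR c2) XOR 74 = e4 XOR 74 = 90
byte 8: (98 XOR e8) XOR 68 = 70 XOR 68 = 18
byte 9: (13 XOR 1d) XOR 65 = 0e XOR 65 = 6b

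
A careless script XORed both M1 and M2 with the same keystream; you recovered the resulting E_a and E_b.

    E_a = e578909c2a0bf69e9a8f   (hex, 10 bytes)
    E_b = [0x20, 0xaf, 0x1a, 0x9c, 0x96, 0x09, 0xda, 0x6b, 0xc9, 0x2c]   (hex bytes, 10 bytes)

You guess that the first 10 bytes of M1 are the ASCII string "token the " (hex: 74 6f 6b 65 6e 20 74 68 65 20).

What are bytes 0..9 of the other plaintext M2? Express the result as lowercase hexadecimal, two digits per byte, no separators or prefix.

First, E_a ⊕ E_b = (M1 ⊕ K) ⊕ (M2 ⊕ K) = M1 ⊕ M2, so the key drops out. Then M2 = (M1 ⊕ M2) ⊕ M1 over the first 10 bytes.
byte 0: (e5 XOR 20) XOR 74 = c5 XOR 74 = b1
byte 1: (78 XOR af) XOR 6f = d7 XOR 6f = b8
byte 2: (90 XOR 1a) XOR 6b = 8a XOR 6b = e1
byte 3: (9c XOR 9c) XOR 65 = 00 XOR 65 = 65
byte 4: (2a XOR 96) XOR 6e = bc XOR 6e = d2
byte 5: (0b XOR 09) XOR 20 = 02 XOR 20 = 22
byte 6: (f6 XOR da) XOR 74 = 2c XOR 74 = 58
byte 7: (9e XOR 6b) XOR 68 = f5 XOR 68 = 9d
byte 8: (9a XOR c9) XOR 65 = 53 XOR 65 = 36
byte 9: (8f XOR 2c) XOR 20 = a3 XOR 20 = 83

b1b8e165d222589d3683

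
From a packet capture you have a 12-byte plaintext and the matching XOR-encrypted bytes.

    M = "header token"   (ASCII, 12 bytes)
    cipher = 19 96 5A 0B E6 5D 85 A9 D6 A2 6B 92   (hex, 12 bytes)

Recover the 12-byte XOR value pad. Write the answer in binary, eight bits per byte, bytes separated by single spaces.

Since cipher = M ⊕ pad, XORing both sides with M gives pad = M ⊕ cipher.
68 ⊕ 19 = 71
65 ⊕ 96 = f3
61 ⊕ 5a = 3b
64 ⊕ 0b = 6f
65 ⊕ e6 = 83
72 ⊕ 5d = 2f
20 ⊕ 85 = a5
74 ⊕ a9 = dd
6f ⊕ d6 = b9
6b ⊕ a2 = c9
65 ⊕ 6b = 0e
6e ⊕ 92 = fc

01110001 11110011 00111011 01101111 10000011 00101111 10100101 11011101 10111001 11001001 00001110 11111100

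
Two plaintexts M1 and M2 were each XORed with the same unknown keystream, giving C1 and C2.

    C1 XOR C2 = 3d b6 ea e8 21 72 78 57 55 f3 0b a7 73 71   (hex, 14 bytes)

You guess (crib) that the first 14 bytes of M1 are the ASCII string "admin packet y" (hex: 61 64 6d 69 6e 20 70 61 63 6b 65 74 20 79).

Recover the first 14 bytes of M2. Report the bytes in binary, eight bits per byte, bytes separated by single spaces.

01011100 11010010 10000111 10000001 01001111 01010010 00001000 00110110 00110110 10011000 01101110 11010011 01010011 00001000

Since C1 ⊕ C2 = M1 ⊕ M2, XORing with the guessed M1 bytes yields the corresponding M2 bytes: M2 = (C1 ⊕ C2) ⊕ M1.
byte 0: 3d ^ 61 = 5c
byte 1: b6 ^ 64 = d2
byte 2: ea ^ 6d = 87
byte 3: e8 ^ 69 = 81
byte 4: 21 ^ 6e = 4f
byte 5: 72 ^ 20 = 52
byte 6: 78 ^ 70 = 08
byte 7: 57 ^ 61 = 36
byte 8: 55 ^ 63 = 36
byte 9: f3 ^ 6b = 98
byte 10: 0b ^ 65 = 6e
byte 11: a7 ^ 74 = d3
byte 12: 73 ^ 20 = 53
byte 13: 71 ^ 79 = 08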